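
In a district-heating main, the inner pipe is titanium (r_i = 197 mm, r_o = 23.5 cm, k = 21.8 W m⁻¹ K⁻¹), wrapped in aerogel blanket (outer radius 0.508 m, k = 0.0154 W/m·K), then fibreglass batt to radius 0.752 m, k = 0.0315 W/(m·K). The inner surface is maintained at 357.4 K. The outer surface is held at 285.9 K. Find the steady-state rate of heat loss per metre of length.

Q' = 7.19 W/m

Resistance network (inner→outer):
  R'_titanium = ln(0.235/0.197)/(2πk) = 0.1764/(2π·21.8) = 0.001288 m·K/W
  R'_aerogel blanket = ln(0.508/0.235)/(2πk) = 0.7709/(2π·0.0154) = 7.967 m·K/W
  R'_fibreglass batt = ln(0.752/0.508)/(2πk) = 0.3923/(2π·0.0315) = 1.982 m·K/W
ΣR = 0.001288 + 7.967 + 1.982 = 9.950 m·K/W
Q' = ΔT/ΣR = (357.4 K − 285.9 K)/9.950 = 7.19 W/m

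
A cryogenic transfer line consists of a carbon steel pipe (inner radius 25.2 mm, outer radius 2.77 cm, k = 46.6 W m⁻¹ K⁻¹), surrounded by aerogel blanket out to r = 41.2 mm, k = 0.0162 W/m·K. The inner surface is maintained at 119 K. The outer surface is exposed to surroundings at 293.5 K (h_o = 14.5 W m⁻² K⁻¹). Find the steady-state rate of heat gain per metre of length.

Series thermal resistances, inner to outer:
  R'_carbon steel = ln(0.0277/0.0252)/(2πk) = 0.09459/(2π·46.6) = 3.231×10^-4 m·K/W
  R'_aerogel blanket = ln(0.0412/0.0277)/(2πk) = 0.3970/(2π·0.0162) = 3.900 m·K/W
  R'_conv,out = 1/(2πr h) = 1/(2π·0.0412·14.5) = 0.2664 m·K/W
ΣR = 3.231×10^-4 + 3.900 + 0.2664 = 4.167 m·K/W
Q' = ΔT/ΣR = (119 K − 293.5 K)/4.167 = -41.9 W/m
(Negative Q' ⇒ heat flows inward; heat gain = 41.9 W/m.)

Q' = 41.9 W/m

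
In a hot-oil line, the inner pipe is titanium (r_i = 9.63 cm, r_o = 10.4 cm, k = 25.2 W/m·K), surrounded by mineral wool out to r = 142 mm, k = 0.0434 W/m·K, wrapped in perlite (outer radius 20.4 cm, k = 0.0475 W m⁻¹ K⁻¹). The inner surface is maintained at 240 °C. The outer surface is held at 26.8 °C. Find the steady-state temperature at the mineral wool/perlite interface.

T = 137 °C

Series thermal resistances, inner to outer:
  R'_titanium = ln(0.104/0.0963)/(2πk) = 0.07692/(2π·25.2) = 4.858×10^-4 m·K/W
  R'_mineral wool = ln(0.142/0.104)/(2πk) = 0.3114/(2π·0.0434) = 1.142 m·K/W
  R'_perlite = ln(0.204/0.142)/(2πk) = 0.3623/(2π·0.0475) = 1.214 m·K/W
ΣR = 4.858×10^-4 + 1.142 + 1.214 = 2.356 m·K/W
Q' = ΔT/ΣR = (240 °C − 26.8 °C)/2.356 = 90.49 W/m
From the inner boundary to the mineral wool/perlite interface, ΣR_partial = 1.142 m·K/W.
T_interface = T_in − Q'·ΣR_partial = 240 °C − (90.49)(1.142) = 137 °C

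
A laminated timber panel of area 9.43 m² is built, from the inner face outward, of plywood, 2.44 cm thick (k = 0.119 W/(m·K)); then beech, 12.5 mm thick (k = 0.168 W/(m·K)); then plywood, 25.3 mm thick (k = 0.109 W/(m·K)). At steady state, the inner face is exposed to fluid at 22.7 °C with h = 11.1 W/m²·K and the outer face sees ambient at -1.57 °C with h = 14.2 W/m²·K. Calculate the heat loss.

Q = 341 W

Series thermal resistances, inner to outer:
  R_conv,in = 1/(hA) = 1/(11.1·9.43) = 0.009554 K/W
  R_plywood = L/(kA) = 0.0244/(0.119·9.43) = 0.02174 K/W
  R_beech = L/(kA) = 0.0125/(0.168·9.43) = 0.007890 K/W
  R_plywood = L/(kA) = 0.0253/(0.109·9.43) = 0.02461 K/W
  R_conv,out = 1/(hA) = 1/(14.2·9.43) = 0.007468 K/W
ΣR = 0.009554 + 0.02174 + 0.007890 + 0.02461 + 0.007468 = 0.07126 K/W
Q = ΔT/ΣR = (22.7 °C − -1.57 °C)/0.07126 = 341 W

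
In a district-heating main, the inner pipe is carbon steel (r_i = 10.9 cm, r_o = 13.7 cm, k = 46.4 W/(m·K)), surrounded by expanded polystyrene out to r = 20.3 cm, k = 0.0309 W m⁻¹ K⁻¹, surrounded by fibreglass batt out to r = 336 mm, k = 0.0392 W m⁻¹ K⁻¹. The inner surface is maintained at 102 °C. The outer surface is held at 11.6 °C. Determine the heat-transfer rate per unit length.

Resistance network (inner→outer):
  R'_carbon steel = ln(0.137/0.109)/(2πk) = 0.2286/(2π·46.4) = 7.842×10^-4 m·K/W
  R'_expanded polystyrene = ln(0.203/0.137)/(2πk) = 0.3932/(2π·0.0309) = 2.025 m·K/W
  R'_fibreglass batt = ln(0.336/0.203)/(2πk) = 0.5039/(2π·0.0392) = 2.046 m·K/W
ΣR = 7.842×10^-4 + 2.025 + 2.046 = 4.072 m·K/W
Q' = ΔT/ΣR = (102 °C − 11.6 °C)/4.072 = 22.2 W/m

Q' = 22.2 W/m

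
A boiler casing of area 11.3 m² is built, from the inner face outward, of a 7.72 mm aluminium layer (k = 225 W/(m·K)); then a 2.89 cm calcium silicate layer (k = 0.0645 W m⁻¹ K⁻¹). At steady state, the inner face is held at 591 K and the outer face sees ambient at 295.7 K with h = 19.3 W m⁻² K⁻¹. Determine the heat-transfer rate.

Q = 6.67 kW

Series thermal resistances, inner to outer:
  R_aluminium = L/(kA) = 0.00772/(225·11.3) = 3.036×10^-6 K/W
  R_calcium silicate = L/(kA) = 0.0289/(0.0645·11.3) = 0.03965 K/W
  R_conv,out = 1/(hA) = 1/(19.3·11.3) = 0.004585 K/W
ΣR = 3.036×10^-6 + 0.03965 + 0.004585 = 0.04424 K/W
Q = ΔT/ΣR = (591 K − 295.7 K)/0.04424 = 6670 W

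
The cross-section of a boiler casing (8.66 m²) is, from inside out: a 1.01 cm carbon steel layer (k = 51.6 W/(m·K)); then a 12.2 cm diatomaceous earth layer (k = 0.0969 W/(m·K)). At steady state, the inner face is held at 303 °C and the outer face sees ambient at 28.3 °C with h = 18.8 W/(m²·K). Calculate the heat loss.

Treat each layer as a resistance in series:
  R_carbon steel = L/(kA) = 0.0101/(51.6·8.66) = 2.260×10^-5 K/W
  R_diatomaceous earth = L/(kA) = 0.122/(0.0969·8.66) = 0.1454 K/W
  R_conv,out = 1/(hA) = 1/(18.8·8.66) = 0.006142 K/W
ΣR = 2.260×10^-5 + 0.1454 + 0.006142 = 0.1516 K/W
Q = ΔT/ΣR = (303 °C − 28.3 °C)/0.1516 = 1810 W

Q = 1810 W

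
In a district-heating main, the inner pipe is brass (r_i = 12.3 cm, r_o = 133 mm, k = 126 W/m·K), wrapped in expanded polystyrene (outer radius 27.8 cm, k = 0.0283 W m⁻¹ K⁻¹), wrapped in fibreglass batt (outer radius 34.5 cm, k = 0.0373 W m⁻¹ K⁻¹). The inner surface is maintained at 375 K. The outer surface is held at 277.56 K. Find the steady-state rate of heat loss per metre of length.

Q' = 19.2 W/m

Series thermal resistances, inner to outer:
  R'_brass = ln(0.133/0.123)/(2πk) = 0.07816/(2π·126) = 9.873×10^-5 m·K/W
  R'_expanded polystyrene = ln(0.278/0.133)/(2πk) = 0.7373/(2π·0.0283) = 4.146 m·K/W
  R'_fibreglass batt = ln(0.345/0.278)/(2πk) = 0.2159/(2π·0.0373) = 0.9213 m·K/W
ΣR = 9.873×10^-5 + 4.146 + 0.9213 = 5.067 m·K/W
Q' = ΔT/ΣR = (375 K − 277.56 K)/5.067 = 19.2 W/m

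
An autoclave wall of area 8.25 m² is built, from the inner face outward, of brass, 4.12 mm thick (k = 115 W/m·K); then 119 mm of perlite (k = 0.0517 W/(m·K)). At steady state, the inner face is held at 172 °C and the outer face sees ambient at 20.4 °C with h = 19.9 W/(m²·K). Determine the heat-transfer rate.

Q = 532 W

Resistance network (inner→outer):
  R_brass = L/(kA) = 0.00412/(115·8.25) = 4.343×10^-6 K/W
  R_perlite = L/(kA) = 0.119/(0.0517·8.25) = 0.2790 K/W
  R_conv,out = 1/(hA) = 1/(19.9·8.25) = 0.006091 K/W
ΣR = 4.343×10^-6 + 0.2790 + 0.006091 = 0.2851 K/W
Q = ΔT/ΣR = (172 °C − 20.4 °C)/0.2851 = 532 W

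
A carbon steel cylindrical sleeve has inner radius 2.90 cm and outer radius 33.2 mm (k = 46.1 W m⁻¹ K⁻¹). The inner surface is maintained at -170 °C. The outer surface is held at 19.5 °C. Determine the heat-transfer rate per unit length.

Q' = 2πk·ΔT/ln(r₂/r₁) = 2π × 46.1 × 189.5 / ln(0.0332/0.0290) = 4.06×10^5 W/m

Q' = 406 kW/m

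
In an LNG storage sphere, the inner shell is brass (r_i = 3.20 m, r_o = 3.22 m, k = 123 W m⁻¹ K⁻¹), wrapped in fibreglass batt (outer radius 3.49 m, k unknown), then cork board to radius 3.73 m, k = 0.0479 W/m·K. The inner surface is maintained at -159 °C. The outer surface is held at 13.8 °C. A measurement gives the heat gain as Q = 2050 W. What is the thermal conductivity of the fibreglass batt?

ΣR = ΔT/Q = |-159 − 13.8|/2050 = 0.08429 K/W
Known resistances:
  R_brass = (1/3.20 − 1/3.22)/(4πk) = 0.001941/(4π·123) = 1.256×10^-6 K/W
  R_cork board = (1/3.49 − 1/3.73)/(4πk) = 0.01844/(4π·0.0479) = 0.03063 K/W
R_fibreglass batt = ΣR − ΣR_known = 0.08429 − 0.03063 = 0.05366 K/W
(1/r₁−1/r₂)/(4πk) = 0.05366 ⇒ k = 0.02403/(4π·0.05366) = 0.0356 W/m·K

k = 0.0356 W/m·K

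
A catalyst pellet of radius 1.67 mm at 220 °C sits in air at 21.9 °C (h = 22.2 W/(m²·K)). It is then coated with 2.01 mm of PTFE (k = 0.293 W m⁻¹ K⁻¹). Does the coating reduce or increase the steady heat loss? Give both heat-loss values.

increases: 0.154 → 0.560 W

Critical radius for a sphere: r_cr = 2k/h = 0.0264 m = 2.64 cm.
Outer radius after coating: r₂ = 0.00167 + 0.00201 = 0.00368 m.
Since r₁ < r_cr and r₂ ≤ r_cr, the coating moves toward the maximum at r_cr — heat loss rises.
Bare: R = 1/(4πr₁²h) = 1285 K/W; Q = 198.1/1285 = 0.154 W.
Coated: R = R_cond + R_conv = 353.5 K/W; Q = 198.1/353.5 = 0.560 W.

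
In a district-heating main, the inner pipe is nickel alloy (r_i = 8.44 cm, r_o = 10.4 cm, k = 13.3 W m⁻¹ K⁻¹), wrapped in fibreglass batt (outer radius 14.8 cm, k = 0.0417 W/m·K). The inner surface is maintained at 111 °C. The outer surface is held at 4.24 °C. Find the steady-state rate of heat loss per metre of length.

Resistance network (inner→outer):
  R'_nickel alloy = ln(0.104/0.0844)/(2πk) = 0.2088/(2π·13.3) = 0.002499 m·K/W
  R'_fibreglass batt = ln(0.148/0.104)/(2πk) = 0.3528/(2π·0.0417) = 1.347 m·K/W
ΣR = 0.002499 + 1.347 = 1.349 m·K/W
Q' = ΔT/ΣR = (111 °C − 4.24 °C)/1.349 = 79.1 W/m

Q' = 79.1 W/m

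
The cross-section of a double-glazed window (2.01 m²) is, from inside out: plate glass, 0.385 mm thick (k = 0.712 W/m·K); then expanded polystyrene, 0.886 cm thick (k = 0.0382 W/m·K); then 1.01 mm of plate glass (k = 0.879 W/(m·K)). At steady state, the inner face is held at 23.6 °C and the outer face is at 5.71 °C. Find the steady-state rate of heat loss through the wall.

Resistance network (inner→outer):
  R_plate glass = L/(kA) = 3.85×10^-4/(0.712·2.01) = 2.690×10^-4 K/W
  R_expanded polystyrene = L/(kA) = 0.00886/(0.0382·2.01) = 0.1154 K/W
  R_plate glass = L/(kA) = 0.00101/(0.879·2.01) = 5.717×10^-4 K/W
ΣR = 2.690×10^-4 + 0.1154 + 5.717×10^-4 = 0.1162 K/W
Q = ΔT/ΣR = (23.6 °C − 5.71 °C)/0.1162 = 154 W

Q = 154 W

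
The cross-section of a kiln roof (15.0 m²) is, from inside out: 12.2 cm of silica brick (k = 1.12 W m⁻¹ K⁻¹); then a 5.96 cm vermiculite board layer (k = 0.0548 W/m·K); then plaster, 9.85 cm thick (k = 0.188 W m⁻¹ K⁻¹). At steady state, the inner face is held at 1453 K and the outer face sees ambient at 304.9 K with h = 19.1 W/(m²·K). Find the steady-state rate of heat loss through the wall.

Q = 9710 W

Series thermal resistances, inner to outer:
  R_silica brick = L/(kA) = 0.122/(1.12·15.0) = 0.007262 K/W
  R_vermiculite board = L/(kA) = 0.0596/(0.0548·15.0) = 0.07251 K/W
  R_plaster = L/(kA) = 0.0985/(0.188·15.0) = 0.03493 K/W
  R_conv,out = 1/(hA) = 1/(19.1·15.0) = 0.003490 K/W
ΣR = 0.007262 + 0.07251 + 0.03493 + 0.003490 = 0.1182 K/W
Q = ΔT/ΣR = (1453 K − 304.9 K)/0.1182 = 9710 W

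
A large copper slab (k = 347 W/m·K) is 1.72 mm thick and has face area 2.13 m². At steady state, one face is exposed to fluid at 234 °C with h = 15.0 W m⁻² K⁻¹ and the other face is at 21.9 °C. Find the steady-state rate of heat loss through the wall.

Q = 6780 W

Treat each layer as a resistance in series:
  R_conv,in = 1/(hA) = 1/(15.0·2.13) = 0.03130 K/W
  R_copper = L/(kA) = 0.00172/(347·2.13) = 2.327×10^-6 K/W
ΣR = 0.03130 + 2.327×10^-6 = 0.03130 K/W
Q = ΔT/ΣR = (234 °C − 21.9 °C)/0.03130 = 6780 W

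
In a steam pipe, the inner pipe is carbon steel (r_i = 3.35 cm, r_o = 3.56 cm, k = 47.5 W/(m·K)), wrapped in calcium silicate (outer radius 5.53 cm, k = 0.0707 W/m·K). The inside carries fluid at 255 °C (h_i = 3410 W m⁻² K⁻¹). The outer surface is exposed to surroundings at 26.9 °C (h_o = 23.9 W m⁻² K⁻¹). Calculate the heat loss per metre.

Q' = 205 W/m

Resistance network (inner→outer):
  R'_conv,in = 1/(2πr h) = 1/(2π·0.0335·3410) = 0.001393 m·K/W
  R'_carbon steel = ln(0.0356/0.0335)/(2πk) = 0.06080/(2π·47.5) = 2.037×10^-4 m·K/W
  R'_calcium silicate = ln(0.0553/0.0356)/(2πk) = 0.4404/(2π·0.0707) = 0.9915 m·K/W
  R'_conv,out = 1/(2πr h) = 1/(2π·0.0553·23.9) = 0.1204 m·K/W
ΣR = 0.001393 + 2.037×10^-4 + 0.9915 + 0.1204 = 1.113 m·K/W
Q' = ΔT/ΣR = (255 °C − 26.9 °C)/1.113 = 205 W/m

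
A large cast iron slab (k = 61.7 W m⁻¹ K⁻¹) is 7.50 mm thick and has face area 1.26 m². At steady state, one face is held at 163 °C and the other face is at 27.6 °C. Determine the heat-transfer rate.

Q = 1400 kW

Q = kA·ΔT/L = 61.7 × 1.26 × |163 °C − 27.6 °C| / 0.00750 = 1.40×10^6 W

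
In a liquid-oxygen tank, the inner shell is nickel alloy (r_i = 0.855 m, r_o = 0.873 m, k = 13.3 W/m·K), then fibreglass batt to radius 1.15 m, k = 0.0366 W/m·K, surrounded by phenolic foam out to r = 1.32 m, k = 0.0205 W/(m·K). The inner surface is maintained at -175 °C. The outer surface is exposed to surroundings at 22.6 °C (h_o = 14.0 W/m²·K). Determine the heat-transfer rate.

Series thermal resistances, inner to outer:
  R_nickel alloy = (1/0.855 − 1/0.873)/(4πk) = 0.02412/(4π·13.3) = 1.443×10^-4 K/W
  R_fibreglass batt = (1/0.873 − 1/1.15)/(4πk) = 0.2759/(4π·0.0366) = 0.5999 K/W
  R_phenolic foam = (1/1.15 − 1/1.32)/(4πk) = 0.1120/(4π·0.0205) = 0.4347 K/W
  R_conv,out = 1/(4πr²h) = 1/(4π·1.32²·14.0) = 0.003262 K/W
ΣR = 1.443×10^-4 + 0.5999 + 0.4347 + 0.003262 = 1.038 K/W
Q = ΔT/ΣR = (-175 °C − 22.6 °C)/1.038 = -190 W
(Negative Q ⇒ heat flows inward; heat gain = 190 W.)

Q = 190 W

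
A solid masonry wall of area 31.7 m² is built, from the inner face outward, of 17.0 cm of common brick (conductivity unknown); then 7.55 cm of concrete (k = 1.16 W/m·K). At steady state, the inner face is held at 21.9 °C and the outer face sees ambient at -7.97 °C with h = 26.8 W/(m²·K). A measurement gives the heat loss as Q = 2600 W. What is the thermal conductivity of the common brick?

k = 0.649 W/m·K

ΣR = ΔT/Q = |21.9 − -7.97|/2600 = 0.01149 K/W
Known resistances:
  R_concrete = L/(kA) = 0.0755/(1.16·31.7) = 0.002053 K/W
  R_conv,out = 1/(hA) = 1/(26.8·31.7) = 0.001177 K/W
R_common brick = ΣR − ΣR_known = 0.01149 − 0.003230 = 0.008260 K/W
L/(kA) = 0.008260 ⇒ k = 0.170/(0.008260·31.7) = 0.649 W/m·K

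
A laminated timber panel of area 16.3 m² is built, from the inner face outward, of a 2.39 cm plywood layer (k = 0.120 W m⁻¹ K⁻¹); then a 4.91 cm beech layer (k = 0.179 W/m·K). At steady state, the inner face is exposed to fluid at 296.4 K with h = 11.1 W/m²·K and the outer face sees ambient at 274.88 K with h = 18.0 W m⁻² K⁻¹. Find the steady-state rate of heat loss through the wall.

Treat each layer as a resistance in series:
  R_conv,in = 1/(hA) = 1/(11.1·16.3) = 0.005527 K/W
  R_plywood = L/(kA) = 0.0239/(0.120·16.3) = 0.01222 K/W
  R_beech = L/(kA) = 0.0491/(0.179·16.3) = 0.01683 K/W
  R_conv,out = 1/(hA) = 1/(18.0·16.3) = 0.003408 K/W
ΣR = 0.005527 + 0.01222 + 0.01683 + 0.003408 = 0.03798 K/W
Q = ΔT/ΣR = (296.4 K − 274.88 K)/0.03798 = 567 W

Q = 567 W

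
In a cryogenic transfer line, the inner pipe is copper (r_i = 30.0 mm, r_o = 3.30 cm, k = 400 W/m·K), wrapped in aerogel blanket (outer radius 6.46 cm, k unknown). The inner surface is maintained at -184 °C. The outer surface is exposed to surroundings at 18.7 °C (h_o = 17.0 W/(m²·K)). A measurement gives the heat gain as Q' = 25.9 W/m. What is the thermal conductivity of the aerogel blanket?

ΣR = ΔT/Q' = |-184 − 18.7|/25.9 = 7.826 m·K/W
Known resistances:
  R'_copper = ln(0.0330/0.0300)/(2πk) = 0.09531/(2π·400) = 3.792×10^-5 m·K/W
  R'_conv,out = 1/(2πr h) = 1/(2π·0.0646·17.0) = 0.1449 m·K/W
R_aerogel blanket = ΣR − ΣR_known = 7.826 − 0.1449 = 7.681 m·K/W
ln(r₂/r₁)/(2πk) = 7.681 ⇒ k = 0.6717/(2π·7.681) = 0.0139 W/m·K

k = 0.0139 W/m·K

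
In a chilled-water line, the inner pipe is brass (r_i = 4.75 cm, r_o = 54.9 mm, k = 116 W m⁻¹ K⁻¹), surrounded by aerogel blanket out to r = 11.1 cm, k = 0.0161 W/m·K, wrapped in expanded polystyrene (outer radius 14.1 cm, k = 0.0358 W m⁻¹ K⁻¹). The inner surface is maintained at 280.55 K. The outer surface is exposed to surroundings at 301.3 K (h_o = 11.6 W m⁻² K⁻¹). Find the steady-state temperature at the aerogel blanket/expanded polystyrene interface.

Treat each layer as a resistance in series:
  R'_brass = ln(0.0549/0.0475)/(2πk) = 0.1448/(2π·116) = 1.986×10^-4 m·K/W
  R'_aerogel blanket = ln(0.111/0.0549)/(2πk) = 0.7040/(2π·0.0161) = 6.959 m·K/W
  R'_expanded polystyrene = ln(0.141/0.111)/(2πk) = 0.2392/(2π·0.0358) = 1.064 m·K/W
  R'_conv,out = 1/(2πr h) = 1/(2π·0.141·11.6) = 0.09731 m·K/W
ΣR = 1.986×10^-4 + 6.959 + 1.064 + 0.09731 = 8.121 m·K/W
Q' = ΔT/ΣR = (280.55 K − 301.3 K)/8.121 = -2.555 W/m
From the inner boundary to the aerogel blanket/expanded polystyrene interface, ΣR_partial = 6.959 m·K/W.
T_interface = T_in − Q'·ΣR_partial = 280.55 K − (-2.555)(6.959) = 298.3 K

T = 298.3 K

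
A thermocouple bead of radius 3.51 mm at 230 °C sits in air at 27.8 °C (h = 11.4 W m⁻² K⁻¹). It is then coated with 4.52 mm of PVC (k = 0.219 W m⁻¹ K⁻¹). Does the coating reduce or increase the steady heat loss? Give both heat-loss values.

increases: 0.357 → 1.21 W

Critical radius for a sphere: r_cr = 2k/h = 0.0384 m = 3.84 cm.
Outer radius after coating: r₂ = 0.00351 + 0.00452 = 0.00803 m.
Since r₁ < r_cr and r₂ ≤ r_cr, the coating moves toward the maximum at r_cr — heat loss rises.
Bare: R = 1/(4πr₁²h) = 566.6 K/W; Q = 202.2/566.6 = 0.357 W.
Coated: R = R_cond + R_conv = 166.5 K/W; Q = 202.2/166.5 = 1.21 W.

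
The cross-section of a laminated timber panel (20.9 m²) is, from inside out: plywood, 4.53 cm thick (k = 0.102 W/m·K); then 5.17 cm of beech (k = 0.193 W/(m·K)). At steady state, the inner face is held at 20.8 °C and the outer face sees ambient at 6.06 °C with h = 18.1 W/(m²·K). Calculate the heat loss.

Series thermal resistances, inner to outer:
  R_plywood = L/(kA) = 0.0453/(0.102·20.9) = 0.02125 K/W
  R_beech = L/(kA) = 0.0517/(0.193·20.9) = 0.01282 K/W
  R_conv,out = 1/(hA) = 1/(18.1·20.9) = 0.002643 K/W
ΣR = 0.02125 + 0.01282 + 0.002643 = 0.03671 K/W
Q = ΔT/ΣR = (20.8 °C − 6.06 °C)/0.03671 = 402 W

Q = 402 W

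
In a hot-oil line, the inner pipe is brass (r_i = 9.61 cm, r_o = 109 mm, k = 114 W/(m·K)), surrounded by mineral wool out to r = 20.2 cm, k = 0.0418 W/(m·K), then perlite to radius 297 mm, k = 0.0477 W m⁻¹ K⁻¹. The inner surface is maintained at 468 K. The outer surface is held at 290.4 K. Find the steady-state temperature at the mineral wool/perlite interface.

T = 353.2 K

Treat each layer as a resistance in series:
  R'_brass = ln(0.109/0.0961)/(2πk) = 0.1260/(2π·114) = 1.759×10^-4 m·K/W
  R'_mineral wool = ln(0.202/0.109)/(2πk) = 0.6169/(2π·0.0418) = 2.349 m·K/W
  R'_perlite = ln(0.297/0.202)/(2πk) = 0.3855/(2π·0.0477) = 1.286 m·K/W
ΣR = 1.759×10^-4 + 2.349 + 1.286 = 3.635 m·K/W
Q' = ΔT/ΣR = (468 K − 290.4 K)/3.635 = 48.86 W/m
From the inner boundary to the mineral wool/perlite interface, ΣR_partial = 2.349 m·K/W.
T_interface = T_in − Q'·ΣR_partial = 468 K − (48.86)(2.349) = 353.2 K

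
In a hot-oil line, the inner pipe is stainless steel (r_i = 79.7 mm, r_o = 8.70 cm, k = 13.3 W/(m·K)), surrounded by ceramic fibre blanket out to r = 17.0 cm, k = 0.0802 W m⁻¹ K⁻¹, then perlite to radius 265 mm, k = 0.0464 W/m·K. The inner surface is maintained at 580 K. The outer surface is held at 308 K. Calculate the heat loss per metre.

Series thermal resistances, inner to outer:
  R'_stainless steel = ln(0.0870/0.0797)/(2πk) = 0.08764/(2π·13.3) = 0.001049 m·K/W
  R'_ceramic fibre blanket = ln(0.170/0.0870)/(2πk) = 0.6699/(2π·0.0802) = 1.329 m·K/W
  R'_perlite = ln(0.265/0.170)/(2πk) = 0.4439/(2π·0.0464) = 1.523 m·K/W
ΣR = 0.001049 + 1.329 + 1.523 = 2.853 m·K/W
Q' = ΔT/ΣR = (580 K − 308 K)/2.853 = 95.3 W/m

Q' = 95.3 W/m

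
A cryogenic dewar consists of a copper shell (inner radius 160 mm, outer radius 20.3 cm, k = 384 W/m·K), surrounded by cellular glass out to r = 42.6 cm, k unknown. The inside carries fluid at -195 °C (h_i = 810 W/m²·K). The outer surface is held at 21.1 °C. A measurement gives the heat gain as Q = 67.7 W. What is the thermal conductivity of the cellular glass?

k = 0.0644 W/m·K

ΣR = ΔT/Q = |-195 − 21.1|/67.7 = 3.192 K/W
Known resistances:
  R_conv,in = 1/(4πr²h) = 1/(4π·0.160²·810) = 0.003838 K/W
  R_copper = (1/0.160 − 1/0.203)/(4πk) = 1.324/(4π·384) = 2.744×10^-4 K/W
R_cellular glass = ΣR − ΣR_known = 3.192 − 0.004112 = 3.188 K/W
(1/r₁−1/r₂)/(4πk) = 3.188 ⇒ k = 2.579/(4π·3.188) = 0.0644 W/m·K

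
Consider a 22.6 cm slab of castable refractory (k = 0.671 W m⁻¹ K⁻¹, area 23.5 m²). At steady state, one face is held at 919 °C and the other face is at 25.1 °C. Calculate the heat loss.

Q = 62.4 kW

Q = kA·ΔT/L = 0.671 × 23.5 × |919 °C − 25.1 °C| / 0.226 = 62400 W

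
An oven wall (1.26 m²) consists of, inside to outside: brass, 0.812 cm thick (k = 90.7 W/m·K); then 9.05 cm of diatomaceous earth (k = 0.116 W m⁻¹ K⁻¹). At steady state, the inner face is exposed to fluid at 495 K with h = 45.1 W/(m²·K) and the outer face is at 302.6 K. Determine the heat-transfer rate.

Treat each layer as a resistance in series:
  R_conv,in = 1/(hA) = 1/(45.1·1.26) = 0.01760 K/W
  R_brass = L/(kA) = 0.00812/(90.7·1.26) = 7.105×10^-5 K/W
  R_diatomaceous earth = L/(kA) = 0.0905/(0.116·1.26) = 0.6192 K/W
ΣR = 0.01760 + 7.105×10^-5 + 0.6192 = 0.6369 K/W
Q = ΔT/ΣR = (495 K − 302.6 K)/0.6369 = 302 W

Q = 302 W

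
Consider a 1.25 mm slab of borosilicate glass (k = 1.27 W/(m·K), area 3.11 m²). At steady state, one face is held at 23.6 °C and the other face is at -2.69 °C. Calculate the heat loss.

Q = kA·ΔT/L = 1.27 × 3.11 × |23.6 °C − -2.69 °C| / 0.00125 = 83100 W

Q = 83100 W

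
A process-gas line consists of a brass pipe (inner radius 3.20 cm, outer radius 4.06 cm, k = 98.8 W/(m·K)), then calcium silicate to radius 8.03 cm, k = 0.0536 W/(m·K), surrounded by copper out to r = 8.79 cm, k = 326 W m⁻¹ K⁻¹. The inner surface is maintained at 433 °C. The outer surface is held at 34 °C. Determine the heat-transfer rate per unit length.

Series thermal resistances, inner to outer:
  R'_brass = ln(0.0406/0.0320)/(2πk) = 0.2380/(2π·98.8) = 3.834×10^-4 m·K/W
  R'_calcium silicate = ln(0.0803/0.0406)/(2πk) = 0.6820/(2π·0.0536) = 2.025 m·K/W
  R'_copper = ln(0.0879/0.0803)/(2πk) = 0.09043/(2π·326) = 4.415×10^-5 m·K/W
ΣR = 3.834×10^-4 + 2.025 + 4.415×10^-5 = 2.025 m·K/W
Q' = ΔT/ΣR = (433 °C − 34 °C)/2.025 = 197 W/m

Q' = 197 W/m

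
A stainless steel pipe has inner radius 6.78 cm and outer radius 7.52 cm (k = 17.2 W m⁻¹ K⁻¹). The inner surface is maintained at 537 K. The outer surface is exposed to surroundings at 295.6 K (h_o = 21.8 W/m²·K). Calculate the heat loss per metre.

Q' = 2.46 kW/m

Series thermal resistances, inner to outer:
  R'_stainless steel = ln(0.0752/0.0678)/(2πk) = 0.1036/(2π·17.2) = 9.585×10^-4 m·K/W
  R'_conv,out = 1/(2πr h) = 1/(2π·0.0752·21.8) = 0.09708 m·K/W
ΣR = 9.585×10^-4 + 0.09708 = 0.09804 m·K/W
Q' = ΔT/ΣR = (537 K − 295.6 K)/0.09804 = 2460 W/m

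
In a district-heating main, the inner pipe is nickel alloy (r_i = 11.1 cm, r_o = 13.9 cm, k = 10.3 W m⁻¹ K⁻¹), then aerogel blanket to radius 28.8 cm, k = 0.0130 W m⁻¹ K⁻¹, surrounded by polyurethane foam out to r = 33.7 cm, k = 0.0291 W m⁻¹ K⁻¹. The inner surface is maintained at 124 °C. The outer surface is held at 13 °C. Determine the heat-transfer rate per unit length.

Q' = 11.3 W/m

Treat each layer as a resistance in series:
  R'_nickel alloy = ln(0.139/0.111)/(2πk) = 0.2249/(2π·10.3) = 0.003476 m·K/W
  R'_aerogel blanket = ln(0.288/0.139)/(2πk) = 0.7285/(2π·0.0130) = 8.919 m·K/W
  R'_polyurethane foam = ln(0.337/0.288)/(2πk) = 0.1571/(2π·0.0291) = 0.8593 m·K/W
ΣR = 0.003476 + 8.919 + 0.8593 = 9.782 m·K/W
Q' = ΔT/ΣR = (124 °C − 13 °C)/9.782 = 11.3 W/m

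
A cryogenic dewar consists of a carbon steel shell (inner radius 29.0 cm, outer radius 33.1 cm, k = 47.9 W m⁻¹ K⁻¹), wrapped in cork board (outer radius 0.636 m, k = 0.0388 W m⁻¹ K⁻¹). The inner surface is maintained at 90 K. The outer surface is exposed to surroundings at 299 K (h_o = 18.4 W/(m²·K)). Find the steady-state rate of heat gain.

Q = 70.1 W

Treat each layer as a resistance in series:
  R_carbon steel = (1/0.290 − 1/0.331)/(4πk) = 0.4271/(4π·47.9) = 7.096×10^-4 K/W
  R_cork board = (1/0.331 − 1/0.636)/(4πk) = 1.449/(4π·0.0388) = 2.971 K/W
  R_conv,out = 1/(4πr²h) = 1/(4π·0.636²·18.4) = 0.01069 K/W
ΣR = 7.096×10^-4 + 2.971 + 0.01069 = 2.982 K/W
Q = ΔT/ΣR = (90 K − 299 K)/2.982 = -70.1 W
(Negative Q ⇒ heat flows inward; heat gain = 70.1 W.)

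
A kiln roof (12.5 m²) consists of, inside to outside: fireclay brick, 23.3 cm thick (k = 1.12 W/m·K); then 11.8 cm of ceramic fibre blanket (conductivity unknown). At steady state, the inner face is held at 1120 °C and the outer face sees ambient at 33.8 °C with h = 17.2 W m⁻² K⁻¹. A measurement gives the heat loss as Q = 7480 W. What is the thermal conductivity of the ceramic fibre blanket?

ΣR = ΔT/Q = |1120 − 33.8|/7480 = 0.1452 K/W
Known resistances:
  R_fireclay brick = L/(kA) = 0.233/(1.12·12.5) = 0.01664 K/W
  R_conv,out = 1/(hA) = 1/(17.2·12.5) = 0.004651 K/W
R_ceramic fibre blanket = ΣR − ΣR_known = 0.1452 − 0.02129 = 0.1239 K/W
L/(kA) = 0.1239 ⇒ k = 0.118/(0.1239·12.5) = 0.0762 W/m·K

k = 0.0762 W/m·K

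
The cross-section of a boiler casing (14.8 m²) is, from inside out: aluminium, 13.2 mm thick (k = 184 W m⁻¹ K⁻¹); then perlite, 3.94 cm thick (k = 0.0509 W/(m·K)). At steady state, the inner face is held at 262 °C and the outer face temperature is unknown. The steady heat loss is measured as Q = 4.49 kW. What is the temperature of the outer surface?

T_out = 27.1 °C

Sum the resistances:
  R_aluminium = L/(kA) = 0.0132/(184·14.8) = 4.847×10^-6 K/W
  R_perlite = L/(kA) = 0.0394/(0.0509·14.8) = 0.05230 K/W
ΣR = 0.05231 K/W
ΔT = Q·ΣR = 4490 × 0.05231 = 234.9 K
Heat flows outward, so T_out = T_in − ΔT = 262 − 234.9 = 27.1 °C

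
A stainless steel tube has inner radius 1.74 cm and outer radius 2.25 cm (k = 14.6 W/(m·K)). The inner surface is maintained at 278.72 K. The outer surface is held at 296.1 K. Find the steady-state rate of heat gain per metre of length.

Q' = 2πk·ΔT/ln(r₂/r₁) = 2π × 14.6 × 17.38 / ln(0.0225/0.0174) = 6200 W/m

Q' = 6.20 kW/m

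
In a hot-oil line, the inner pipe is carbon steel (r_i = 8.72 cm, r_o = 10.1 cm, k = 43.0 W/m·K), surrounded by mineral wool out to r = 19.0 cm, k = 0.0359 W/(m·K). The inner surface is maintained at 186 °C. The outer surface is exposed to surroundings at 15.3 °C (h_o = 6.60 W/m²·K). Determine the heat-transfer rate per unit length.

Resistance network (inner→outer):
  R'_carbon steel = ln(0.101/0.0872)/(2πk) = 0.1469/(2π·43.0) = 5.438×10^-4 m·K/W
  R'_mineral wool = ln(0.190/0.101)/(2πk) = 0.6319/(2π·0.0359) = 2.801 m·K/W
  R'_conv,out = 1/(2πr h) = 1/(2π·0.190·6.60) = 0.1269 m·K/W
ΣR = 5.438×10^-4 + 2.801 + 0.1269 = 2.928 m·K/W
Q' = ΔT/ΣR = (186 °C − 15.3 °C)/2.928 = 58.3 W/m

Q' = 58.3 W/m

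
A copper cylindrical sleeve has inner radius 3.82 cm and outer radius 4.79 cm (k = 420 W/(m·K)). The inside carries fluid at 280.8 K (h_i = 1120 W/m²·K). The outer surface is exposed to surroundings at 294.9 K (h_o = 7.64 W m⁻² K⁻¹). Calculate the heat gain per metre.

Series thermal resistances, inner to outer:
  R'_conv,in = 1/(2πr h) = 1/(2π·0.0382·1120) = 0.003720 m·K/W
  R'_copper = ln(0.0479/0.0382)/(2πk) = 0.2263/(2π·420) = 8.575×10^-5 m·K/W
  R'_conv,out = 1/(2πr h) = 1/(2π·0.0479·7.64) = 0.4349 m·K/W
ΣR = 0.003720 + 8.575×10^-5 + 0.4349 = 0.4387 m·K/W
Q' = ΔT/ΣR = (280.8 K − 294.9 K)/0.4387 = -32.1 W/m
(Negative Q' ⇒ heat flows inward; heat gain = 32.1 W/m.)

Q' = 32.1 W/m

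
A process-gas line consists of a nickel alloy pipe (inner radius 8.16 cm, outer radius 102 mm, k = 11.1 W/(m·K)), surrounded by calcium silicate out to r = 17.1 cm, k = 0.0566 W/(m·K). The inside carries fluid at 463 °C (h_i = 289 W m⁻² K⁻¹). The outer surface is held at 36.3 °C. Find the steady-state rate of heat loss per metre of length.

Treat each layer as a resistance in series:
  R'_conv,in = 1/(2πr h) = 1/(2π·0.0816·289) = 0.006749 m·K/W
  R'_nickel alloy = ln(0.102/0.0816)/(2πk) = 0.2231/(2π·11.1) = 0.003199 m·K/W
  R'_calcium silicate = ln(0.171/0.102)/(2πk) = 0.5167/(2π·0.0566) = 1.453 m·K/W
ΣR = 0.006749 + 0.003199 + 1.453 = 1.463 m·K/W
Q' = ΔT/ΣR = (463 °C − 36.3 °C)/1.463 = 292 W/m

Q' = 292 W/m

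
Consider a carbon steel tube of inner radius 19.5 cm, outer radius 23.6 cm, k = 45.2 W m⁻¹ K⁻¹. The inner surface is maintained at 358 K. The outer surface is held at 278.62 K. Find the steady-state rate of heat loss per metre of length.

Q' = 1.18×10^5 W/m

Q' = 2πk·ΔT/ln(r₂/r₁) = 2π × 45.2 × 79.38 / ln(0.236/0.195) = 1.18×10^5 W/m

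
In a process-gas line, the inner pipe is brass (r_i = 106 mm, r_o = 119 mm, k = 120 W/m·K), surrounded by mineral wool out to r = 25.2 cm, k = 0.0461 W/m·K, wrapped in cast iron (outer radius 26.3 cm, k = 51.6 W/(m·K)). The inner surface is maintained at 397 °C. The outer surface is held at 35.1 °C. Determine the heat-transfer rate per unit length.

Resistance network (inner→outer):
  R'_brass = ln(0.119/0.106)/(2πk) = 0.1157/(2π·120) = 1.534×10^-4 m·K/W
  R'_mineral wool = ln(0.252/0.119)/(2πk) = 0.7503/(2π·0.0461) = 2.590 m·K/W
  R'_cast iron = ln(0.263/0.252)/(2πk) = 0.04272/(2π·51.6) = 1.318×10^-4 m·K/W
ΣR = 1.534×10^-4 + 2.590 + 1.318×10^-4 = 2.590 m·K/W
Q' = ΔT/ΣR = (397 °C − 35.1 °C)/2.590 = 140 W/m

Q' = 140 W/m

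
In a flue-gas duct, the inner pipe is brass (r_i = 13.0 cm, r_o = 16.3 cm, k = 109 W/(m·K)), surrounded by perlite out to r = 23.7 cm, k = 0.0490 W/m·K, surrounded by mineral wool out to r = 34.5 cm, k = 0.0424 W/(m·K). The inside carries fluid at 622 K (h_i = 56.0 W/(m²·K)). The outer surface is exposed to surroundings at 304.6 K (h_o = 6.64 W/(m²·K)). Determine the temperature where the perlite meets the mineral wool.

Resistance network (inner→outer):
  R'_conv,in = 1/(2πr h) = 1/(2π·0.130·56.0) = 0.02186 m·K/W
  R'_brass = ln(0.163/0.130)/(2πk) = 0.2262/(2π·109) = 3.303×10^-4 m·K/W
  R'_perlite = ln(0.237/0.163)/(2πk) = 0.3743/(2π·0.0490) = 1.216 m·K/W
  R'_mineral wool = ln(0.345/0.237)/(2πk) = 0.3755/(2π·0.0424) = 1.409 m·K/W
  R'_conv,out = 1/(2πr h) = 1/(2π·0.345·6.64) = 0.06948 m·K/W
ΣR = 0.02186 + 3.303×10^-4 + 1.216 + 1.409 + 0.06948 = 2.717 m·K/W
Q' = ΔT/ΣR = (622 K − 304.6 K)/2.717 = 116.8 W/m
From the inner boundary to the perlite/mineral wool interface, ΣR_partial = 1.238 m·K/W.
T_interface = T_in − Q'·ΣR_partial = 622 K − (116.8)(1.238) = 477 K

T = 477 K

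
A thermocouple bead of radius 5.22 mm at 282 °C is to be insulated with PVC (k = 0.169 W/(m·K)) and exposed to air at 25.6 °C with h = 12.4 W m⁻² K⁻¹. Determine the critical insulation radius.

r_cr = 2.73 cm

For a sphere, r_cr = 2k_ins/h = 2·0.169/12.4 = 0.0273 m = 2.73 cm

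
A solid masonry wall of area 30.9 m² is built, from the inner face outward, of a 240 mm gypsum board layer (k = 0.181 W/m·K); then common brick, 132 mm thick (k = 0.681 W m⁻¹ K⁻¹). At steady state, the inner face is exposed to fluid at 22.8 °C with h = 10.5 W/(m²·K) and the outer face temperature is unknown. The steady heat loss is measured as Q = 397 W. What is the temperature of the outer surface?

T_out = 2.05 °C

Series resistances:
  R_conv,in = 1/(hA) = 1/(10.5·30.9) = 0.003082 K/W
  R_gypsum board = L/(kA) = 0.240/(0.181·30.9) = 0.04291 K/W
  R_common brick = L/(kA) = 0.132/(0.681·30.9) = 0.006273 K/W
ΣR = 0.05227 K/W
ΔT = Q·ΣR = 397 × 0.05227 = 20.75 K
Heat flows outward, so T_out = T_in − ΔT = 22.8 − 20.75 = 2.05 °C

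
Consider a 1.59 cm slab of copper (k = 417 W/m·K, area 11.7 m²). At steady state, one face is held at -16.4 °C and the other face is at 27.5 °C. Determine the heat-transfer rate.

Q = kA·ΔT/L = 417 × 11.7 × |-16.4 °C − 27.5 °C| / 0.0159 = 1.35×10^7 W

Q = 1.35×10^7 W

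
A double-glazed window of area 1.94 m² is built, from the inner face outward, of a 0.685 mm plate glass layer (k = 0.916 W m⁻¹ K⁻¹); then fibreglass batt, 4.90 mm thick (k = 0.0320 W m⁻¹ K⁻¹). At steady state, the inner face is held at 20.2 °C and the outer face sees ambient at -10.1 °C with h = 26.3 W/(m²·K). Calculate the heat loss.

Q = 306 W

Series thermal resistances, inner to outer:
  R_plate glass = L/(kA) = 6.85×10^-4/(0.916·1.94) = 3.855×10^-4 K/W
  R_fibreglass batt = L/(kA) = 0.00490/(0.0320·1.94) = 0.07893 K/W
  R_conv,out = 1/(hA) = 1/(26.3·1.94) = 0.01960 K/W
ΣR = 3.855×10^-4 + 0.07893 + 0.01960 = 0.09892 K/W
Q = ΔT/ΣR = (20.2 °C − -10.1 °C)/0.09892 = 306 W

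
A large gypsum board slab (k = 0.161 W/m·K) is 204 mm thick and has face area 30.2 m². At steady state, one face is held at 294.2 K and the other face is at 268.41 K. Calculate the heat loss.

Q = kA·ΔT/L = 0.161 × 30.2 × |294.2 K − 268.41 K| / 0.204 = 615 W

Q = 615 W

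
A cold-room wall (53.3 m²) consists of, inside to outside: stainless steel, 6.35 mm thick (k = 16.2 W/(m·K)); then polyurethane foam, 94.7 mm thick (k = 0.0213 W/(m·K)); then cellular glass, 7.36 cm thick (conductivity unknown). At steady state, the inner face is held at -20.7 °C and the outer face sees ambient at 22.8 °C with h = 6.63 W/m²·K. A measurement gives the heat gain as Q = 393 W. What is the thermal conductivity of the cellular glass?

k = 0.0565 W/m·K

ΣR = ΔT/Q = |-20.7 − 22.8|/393 = 0.1107 K/W
Known resistances:
  R_stainless steel = L/(kA) = 0.00635/(16.2·53.3) = 7.354×10^-6 K/W
  R_polyurethane foam = L/(kA) = 0.0947/(0.0213·53.3) = 0.08341 K/W
  R_conv,out = 1/(hA) = 1/(6.63·53.3) = 0.002830 K/W
R_cellular glass = ΣR − ΣR_known = 0.1107 − 0.08625 = 0.02445 K/W
L/(kA) = 0.02445 ⇒ k = 0.0736/(0.02445·53.3) = 0.0565 W/m·K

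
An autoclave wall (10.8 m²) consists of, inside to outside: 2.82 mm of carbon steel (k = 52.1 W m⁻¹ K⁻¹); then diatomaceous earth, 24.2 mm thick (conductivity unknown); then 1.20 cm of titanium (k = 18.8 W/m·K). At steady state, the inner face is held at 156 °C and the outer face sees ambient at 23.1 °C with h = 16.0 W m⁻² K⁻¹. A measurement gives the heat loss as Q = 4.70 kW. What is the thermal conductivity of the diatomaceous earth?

k = 0.0999 W/m·K

ΣR = ΔT/Q = |156 − 23.1|/4700 = 0.02828 K/W
Known resistances:
  R_carbon steel = L/(kA) = 0.00282/(52.1·10.8) = 5.012×10^-6 K/W
  R_titanium = L/(kA) = 0.0120/(18.8·10.8) = 5.910×10^-5 K/W
  R_conv,out = 1/(hA) = 1/(16.0·10.8) = 0.005787 K/W
R_diatomaceous earth = ΣR − ΣR_known = 0.02828 − 0.005851 = 0.02243 K/W
L/(kA) = 0.02243 ⇒ k = 0.0242/(0.02243·10.8) = 0.0999 W/m·K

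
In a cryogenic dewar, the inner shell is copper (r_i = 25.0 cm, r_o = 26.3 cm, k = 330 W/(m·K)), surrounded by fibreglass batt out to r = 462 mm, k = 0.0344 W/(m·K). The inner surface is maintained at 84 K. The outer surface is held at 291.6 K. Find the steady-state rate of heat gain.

Resistance network (inner→outer):
  R_copper = (1/0.250 − 1/0.263)/(4πk) = 0.1977/(4π·330) = 4.768×10^-5 K/W
  R_fibreglass batt = (1/0.263 − 1/0.462)/(4πk) = 1.638/(4π·0.0344) = 3.789 K/W
ΣR = 4.768×10^-5 + 3.789 = 3.789 K/W
Q = ΔT/ΣR = (84 K − 291.6 K)/3.789 = -54.8 W
(Negative Q ⇒ heat flows inward; heat gain = 54.8 W.)

Q = 54.8 W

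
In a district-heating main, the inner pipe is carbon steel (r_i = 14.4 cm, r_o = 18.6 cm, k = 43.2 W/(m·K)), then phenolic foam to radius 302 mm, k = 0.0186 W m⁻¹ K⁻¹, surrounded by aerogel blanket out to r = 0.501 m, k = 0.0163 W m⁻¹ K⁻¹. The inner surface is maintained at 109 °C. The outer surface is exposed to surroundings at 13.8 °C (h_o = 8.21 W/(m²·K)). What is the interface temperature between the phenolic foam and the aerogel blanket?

T = 65.7 °C

Resistance network (inner→outer):
  R'_carbon steel = ln(0.186/0.144)/(2πk) = 0.2559/(2π·43.2) = 9.429×10^-4 m·K/W
  R'_phenolic foam = ln(0.302/0.186)/(2πk) = 0.4847/(2π·0.0186) = 4.147 m·K/W
  R'_aerogel blanket = ln(0.501/0.302)/(2πk) = 0.5062/(2π·0.0163) = 4.942 m·K/W
  R'_conv,out = 1/(2πr h) = 1/(2π·0.501·8.21) = 0.03869 m·K/W
ΣR = 9.429×10^-4 + 4.147 + 4.942 + 0.03869 = 9.129 m·K/W
Q' = ΔT/ΣR = (109 °C − 13.8 °C)/9.129 = 10.43 W/m
From the inner boundary to the phenolic foam/aerogel blanket interface, ΣR_partial = 4.148 m·K/W.
T_interface = T_in − Q'·ΣR_partial = 109 °C − (10.43)(4.148) = 65.7 °C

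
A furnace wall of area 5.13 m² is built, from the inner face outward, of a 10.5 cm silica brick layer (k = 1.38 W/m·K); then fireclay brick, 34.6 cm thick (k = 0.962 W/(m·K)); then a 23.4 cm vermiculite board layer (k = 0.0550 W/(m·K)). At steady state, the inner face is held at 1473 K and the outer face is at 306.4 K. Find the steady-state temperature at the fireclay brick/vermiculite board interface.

Resistance network (inner→outer):
  R_silica brick = L/(kA) = 0.105/(1.38·5.13) = 0.01483 K/W
  R_fireclay brick = L/(kA) = 0.346/(0.962·5.13) = 0.07011 K/W
  R_vermiculite board = L/(kA) = 0.234/(0.0550·5.13) = 0.8293 K/W
ΣR = 0.01483 + 0.07011 + 0.8293 = 0.9142 K/W
Q = ΔT/ΣR = (1473 K − 306.4 K)/0.9142 = 1276 W
From the inner boundary to the fireclay brick/vermiculite board interface, ΣR_partial = 0.08494 K/W.
T_interface = T_in − Q·ΣR_partial = 1473 K − (1276)(0.08494) = 1365 K

T = 1365 K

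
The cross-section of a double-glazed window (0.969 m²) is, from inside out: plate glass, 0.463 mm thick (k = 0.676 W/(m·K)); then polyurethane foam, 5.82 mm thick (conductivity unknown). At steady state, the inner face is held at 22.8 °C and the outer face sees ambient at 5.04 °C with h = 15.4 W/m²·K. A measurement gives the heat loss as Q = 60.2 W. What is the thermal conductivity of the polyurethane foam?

k = 0.0264 W/m·K

ΣR = ΔT/Q = |22.8 − 5.04|/60.2 = 0.2950 K/W
Known resistances:
  R_plate glass = L/(kA) = 4.63×10^-4/(0.676·0.969) = 7.068×10^-4 K/W
  R_conv,out = 1/(hA) = 1/(15.4·0.969) = 0.06701 K/W
R_polyurethane foam = ΣR − ΣR_known = 0.2950 − 0.06772 = 0.2273 K/W
L/(kA) = 0.2273 ⇒ k = 0.00582/(0.2273·0.969) = 0.0264 W/m·K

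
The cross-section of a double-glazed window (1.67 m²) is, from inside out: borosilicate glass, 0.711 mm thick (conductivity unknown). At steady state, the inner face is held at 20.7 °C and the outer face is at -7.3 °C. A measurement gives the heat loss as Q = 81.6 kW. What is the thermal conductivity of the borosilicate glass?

ΣR = ΔT/Q = |20.7 − -7.3|/81600 = 3.431×10^-4 K/W
L/(kA) = 3.431×10^-4 ⇒ k = 7.11×10^-4/(3.431×10^-4·1.67) = 1.24 W/m·K

k = 1.24 W/m·K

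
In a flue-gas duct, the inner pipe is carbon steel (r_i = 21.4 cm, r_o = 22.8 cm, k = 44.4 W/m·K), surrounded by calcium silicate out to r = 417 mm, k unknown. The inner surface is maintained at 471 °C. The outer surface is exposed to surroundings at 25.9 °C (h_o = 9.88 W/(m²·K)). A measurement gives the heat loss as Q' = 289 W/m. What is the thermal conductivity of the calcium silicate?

k = 0.0640 W/m·K

ΣR = ΔT/Q' = |471 − 25.9|/289 = 1.540 m·K/W
Known resistances:
  R'_carbon steel = ln(0.228/0.214)/(2πk) = 0.06337/(2π·44.4) = 2.272×10^-4 m·K/W
  R'_conv,out = 1/(2πr h) = 1/(2π·0.417·9.88) = 0.03863 m·K/W
R_calcium silicate = ΣR − ΣR_known = 1.540 − 0.03886 = 1.501 m·K/W
ln(r₂/r₁)/(2πk) = 1.501 ⇒ k = 0.6037/(2π·1.501) = 0.0640 W/m·K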